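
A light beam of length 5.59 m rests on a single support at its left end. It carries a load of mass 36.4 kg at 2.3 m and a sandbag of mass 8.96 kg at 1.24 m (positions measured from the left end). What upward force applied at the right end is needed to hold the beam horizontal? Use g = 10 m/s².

Taking torques about the left end:
Load: 36.4 × 10 = 364 N down at 2.3 m → arm 2.3 m, τ = 364 × 2.3 = 837.2 N·m clockwise.
Sandbag: 8.96 × 10 = 89.6 N down at 1.24 m → arm 1.24 m, τ = 89.6 × 1.24 = 111.1 N·m clockwise.
Net moment of the loads = 948.3 N·m clockwise.
The upward force F acts at the right end, arm 5.59 m, giving F × 5.59 counterclockwise.
Στ = 0 ⇒ F × 5.59 = 948.3 ⇒ F = 948.3 / 5.59 = 170 N.

F ≈ 170 N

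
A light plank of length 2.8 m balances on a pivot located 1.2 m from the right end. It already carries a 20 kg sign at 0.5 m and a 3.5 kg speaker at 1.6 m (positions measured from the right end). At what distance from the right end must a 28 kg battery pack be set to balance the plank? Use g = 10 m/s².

Taking torques about the pivot (at 1.2 m from the right end):
Sign: 20 × 10 = 200 N down at 0.5 m → arm 0.7 m, τ = 200 × 0.7 = 140 N·m clockwise.
Speaker: 3.5 × 10 = 35 N down at 1.6 m → arm 0.4 m, τ = 35 × 0.4 = 14 N·m counterclockwise.
Net moment of existing loads = 126 N·m clockwise.
The battery pack weighs 28 × 10 = 280 N and must supply an equal counterclockwise moment, so its lever arm about the pivot is 126 / 280 = 0.45 m.
That puts it at 1.2 + 0.45 = 1.65 m from the right end.

x ≈ 1.65 m from the right end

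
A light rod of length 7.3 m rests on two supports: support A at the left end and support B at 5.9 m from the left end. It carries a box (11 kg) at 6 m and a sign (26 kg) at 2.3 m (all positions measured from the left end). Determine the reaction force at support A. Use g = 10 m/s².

Taking torques about support B:
Box: 11 × 10 = 110 N down at 6 m → arm 0.1 m, τ = 110 × 0.1 = 11 N·m clockwise.
Sign: 26 × 10 = 260 N down at 2.3 m → arm 3.6 m, τ = 260 × 3.6 = 936 N·m counterclockwise.
Net load moment about support B = 925 N·m counterclockwise.
Reaction R at support A is upward at 0 m, arm 5.9 m → moment R × 5.9 clockwise.
Balancing moments: R × 5.9 = 925, giving R = 157 N.

R_A ≈ 157 N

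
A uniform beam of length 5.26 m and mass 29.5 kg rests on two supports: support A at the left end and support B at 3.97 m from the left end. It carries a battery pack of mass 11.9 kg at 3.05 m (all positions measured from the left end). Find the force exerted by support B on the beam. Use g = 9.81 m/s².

R_B ≈ 281 N

Taking torques about support A:
Beam weight: 29.5 × 9.81 = 289.4 N down at 2.63 m → arm 2.63 m, τ = 289.4 × 2.63 = 761.1 N·m clockwise.
Battery pack: 11.9 × 9.81 = 116.7 N down at 3.05 m → arm 3.05 m, τ = 116.7 × 3.05 = 355.9 N·m clockwise.
Net load moment about support A = 1117 N·m clockwise.
Reaction R at support B is upward at 3.97 m, arm 3.97 m → moment R × 3.97 counterclockwise.
Στ = 0 ⇒ R × 3.97 = 1117 ⇒ R = 281 N.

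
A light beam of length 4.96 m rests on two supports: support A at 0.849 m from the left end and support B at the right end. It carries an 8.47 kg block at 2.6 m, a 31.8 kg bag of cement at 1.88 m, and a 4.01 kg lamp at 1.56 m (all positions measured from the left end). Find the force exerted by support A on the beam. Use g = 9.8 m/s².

Take moments about support B.
Block: 8.47 × 9.8 = 83.01 N down at 2.6 m → arm 2.36 m, τ = 83.01 × 2.36 = 195.9 N·m counterclockwise.
Bag of cement: 31.8 × 9.8 = 311.6 N down at 1.88 m → arm 3.08 m, τ = 311.6 × 3.08 = 959.7 N·m counterclockwise.
Lamp: 4.01 × 9.8 = 39.3 N down at 1.56 m → arm 3.4 m, τ = 39.3 × 3.4 = 133.6 N·m counterclockwise.
Net load moment about support B = 1289 N·m counterclockwise.
Reaction R at support A is upward at 0.849 m, arm 4.111 m → moment R × 4.111 clockwise.
Setting net torque to zero: R × 4.111 = 1289 → R = 314 N.

R_A ≈ 314 N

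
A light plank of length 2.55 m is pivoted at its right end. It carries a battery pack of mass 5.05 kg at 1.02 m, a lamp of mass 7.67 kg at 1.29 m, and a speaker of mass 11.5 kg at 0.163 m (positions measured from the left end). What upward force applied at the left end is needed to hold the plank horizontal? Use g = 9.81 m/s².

About the right end:
Battery pack: 5.05 × 9.81 = 49.54 N down at 1.02 m → arm 1.53 m, τ = 49.54 × 1.53 = 75.8 N·m counterclockwise.
Lamp: 7.67 × 9.81 = 75.24 N down at 1.29 m → arm 1.26 m, τ = 75.24 × 1.26 = 94.8 N·m counterclockwise.
Speaker: 11.5 × 9.81 = 112.8 N down at 0.163 m → arm 2.387 m, τ = 112.8 × 2.387 = 269.3 N·m counterclockwise.
Net moment of the loads = 439.9 N·m counterclockwise.
The upward force F acts at the left end, arm 2.55 m, giving F × 2.55 clockwise.
Balancing moments: F × 2.55 = 439.9, giving F = 439.9 / 2.55 = 173 N.

F ≈ 173 N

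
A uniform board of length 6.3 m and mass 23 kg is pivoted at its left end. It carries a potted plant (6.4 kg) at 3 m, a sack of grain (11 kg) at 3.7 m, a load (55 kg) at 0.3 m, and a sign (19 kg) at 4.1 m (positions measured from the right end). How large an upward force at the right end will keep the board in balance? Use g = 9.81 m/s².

About the left end:
Beam weight: 23 × 9.81 = 225.6 N down at 3.15 m → arm 3.15 m, τ = 225.6 × 3.15 = 710.6 N·m clockwise.
Potted plant: 6.4 × 9.81 = 62.78 N down at 3 m → arm 3.3 m, τ = 62.78 × 3.3 = 207.2 N·m clockwise.
Sack of grain: 11 × 9.81 = 107.9 N down at 3.7 m → arm 2.6 m, τ = 107.9 × 2.6 = 280.5 N·m clockwise.
Load: 55 × 9.81 = 539.6 N down at 0.3 m → arm 6 m, τ = 539.6 × 6 = 3238 N·m clockwise.
Sign: 19 × 9.81 = 186.4 N down at 4.1 m → arm 2.2 m, τ = 186.4 × 2.2 = 410.1 N·m clockwise.
Net moment of the loads = 4846 N·m clockwise.
The upward force F acts at the right end, arm 6.3 m, giving F × 6.3 counterclockwise.
Στ = 0 ⇒ F × 6.3 = 4846 ⇒ F = 4846 / 6.3 = 769 N.

F ≈ 769 N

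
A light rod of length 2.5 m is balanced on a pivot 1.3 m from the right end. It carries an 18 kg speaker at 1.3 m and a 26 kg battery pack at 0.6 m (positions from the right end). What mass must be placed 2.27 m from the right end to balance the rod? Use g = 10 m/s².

Sum moments about the pivot (at 1.3 m from the right end) (the support reaction has zero arm there).
Speaker: acts at the pivot, moment arm 0 → no torque.
Battery pack: 26 × 10 = 260 N down at 0.6 m → arm 0.7 m, τ = 260 × 0.7 = 182 N·m clockwise.
Net moment of known loads = 182 N·m clockwise.
An unknown mass m at 2.27 m has arm 0.97 m; its moment is m·g·0.97 counterclockwise.
Balancing moments: m × 10 × 0.97 = 182, giving m = 182 / (10 × 0.97) = 18.8 kg.

m ≈ 18.8 kg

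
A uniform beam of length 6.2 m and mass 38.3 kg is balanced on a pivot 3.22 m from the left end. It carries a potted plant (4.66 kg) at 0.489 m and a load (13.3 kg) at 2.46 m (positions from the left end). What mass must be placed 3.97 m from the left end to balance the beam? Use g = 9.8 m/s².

m ≈ 36.6 kg

Sum moments about the pivot (at 3.22 m from the left end) (the support reaction has zero arm there).
Beam weight: 38.3 × 9.8 = 375.3 N down at 3.1 m → arm 0.12 m, τ = 375.3 × 0.12 = 45.04 N·m counterclockwise.
Potted plant: 4.66 × 9.8 = 45.67 N down at 0.489 m → arm 2.731 m, τ = 45.67 × 2.731 = 124.7 N·m counterclockwise.
Load: 13.3 × 9.8 = 130.3 N down at 2.46 m → arm 0.76 m, τ = 130.3 × 0.76 = 99.03 N·m counterclockwise.
Net moment of known loads = 268.8 N·m counterclockwise.
An unknown mass m at 3.97 m has arm 0.75 m; its moment is m·g·0.75 clockwise.
For rotational equilibrium, m × 9.8 × 0.75 = 268.8, so m = 268.8 / (9.8 × 0.75) = 36.6 kg.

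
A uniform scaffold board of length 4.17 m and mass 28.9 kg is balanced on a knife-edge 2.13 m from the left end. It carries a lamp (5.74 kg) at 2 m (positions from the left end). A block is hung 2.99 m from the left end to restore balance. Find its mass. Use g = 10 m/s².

About the knife-edge (at 2.13 m from the left end):
Beam weight: 28.9 × 10 = 289 N down at 2.085 m → arm 0.045 m, τ = 289 × 0.045 = 13 N·m counterclockwise.
Lamp: 5.74 × 10 = 57.4 N down at 2 m → arm 0.13 m, τ = 57.4 × 0.13 = 7.462 N·m counterclockwise.
Net moment of known loads = 20.46 N·m counterclockwise.
An unknown mass m at 2.99 m has arm 0.86 m; its moment is m·g·0.86 clockwise.
For rotational equilibrium, m × 10 × 0.86 = 20.46, so m = 20.46 / (10 × 0.86) = 2.38 kg.

m ≈ 2.38 kg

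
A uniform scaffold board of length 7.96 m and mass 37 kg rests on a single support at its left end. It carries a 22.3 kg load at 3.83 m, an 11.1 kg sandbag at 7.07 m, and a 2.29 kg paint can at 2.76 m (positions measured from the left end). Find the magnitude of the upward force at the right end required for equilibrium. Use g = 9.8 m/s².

Sum moments about the left end (the unknown pivot reaction has zero arm there).
Beam weight: 37 × 9.8 = 362.6 N down at 3.98 m → arm 3.98 m, τ = 362.6 × 3.98 = 1443 N·m clockwise.
Load: 22.3 × 9.8 = 218.5 N down at 3.83 m → arm 3.83 m, τ = 218.5 × 3.83 = 836.9 N·m clockwise.
Sandbag: 11.1 × 9.8 = 108.8 N down at 7.07 m → arm 7.07 m, τ = 108.8 × 7.07 = 769.2 N·m clockwise.
Paint can: 2.29 × 9.8 = 22.44 N down at 2.76 m → arm 2.76 m, τ = 22.44 × 2.76 = 61.93 N·m clockwise.
Net moment of the loads = 3111 N·m clockwise.
The upward force F acts at the right end, arm 7.96 m, giving F × 7.96 counterclockwise.
Στ = 0 ⇒ F × 7.96 = 3111 ⇒ F = 3111 / 7.96 = 391 N.

F ≈ 391 N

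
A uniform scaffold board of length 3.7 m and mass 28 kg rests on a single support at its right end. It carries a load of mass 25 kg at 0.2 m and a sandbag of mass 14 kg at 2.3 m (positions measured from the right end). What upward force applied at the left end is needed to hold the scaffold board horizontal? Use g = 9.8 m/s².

F ≈ 236 N

Choose the right end as the axis so the unknown pivot reaction has zero arm there.
Beam weight: 28 × 9.8 = 274.4 N down at 1.85 m → arm 1.85 m, τ = 274.4 × 1.85 = 507.6 N·m counterclockwise.
Load: 25 × 9.8 = 245 N down at 0.2 m → arm 0.2 m, τ = 245 × 0.2 = 49 N·m counterclockwise.
Sandbag: 14 × 9.8 = 137.2 N down at 2.3 m → arm 2.3 m, τ = 137.2 × 2.3 = 315.6 N·m counterclockwise.
Net moment of the loads = 872.2 N·m counterclockwise.
The upward force F acts at the left end, arm 3.7 m, giving F × 3.7 clockwise.
Balancing moments: F × 3.7 = 872.2, giving F = 872.2 / 3.7 = 236 N.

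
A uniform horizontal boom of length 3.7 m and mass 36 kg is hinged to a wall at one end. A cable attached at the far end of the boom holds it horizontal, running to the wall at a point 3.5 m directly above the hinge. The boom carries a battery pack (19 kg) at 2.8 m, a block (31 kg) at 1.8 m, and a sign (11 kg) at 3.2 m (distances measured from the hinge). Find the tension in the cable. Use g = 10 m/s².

T ≈ 829 N

Taking torques about the hinge:
Beam weight: 36 × 10 = 360 N down at 1.85 m → arm 1.85 m, τ = 360 × 1.85 = 666 N·m clockwise.
Battery pack: 19 × 10 = 190 N down at 2.8 m → arm 2.8 m, τ = 190 × 2.8 = 532 N·m clockwise.
Block: 31 × 10 = 310 N down at 1.8 m → arm 1.8 m, τ = 310 × 1.8 = 558 N·m clockwise.
Sign: 11 × 10 = 110 N down at 3.2 m → arm 3.2 m, τ = 110 × 3.2 = 352 N·m clockwise.
Total clockwise load moment = 2108 N·m.
The cable tension T acts at 3.7 m; only its component perpendicular to the boom, T sinθ, produces torque. sinθ = h/√(h²+d²) = 3.5/√(3.5²+3.7²) = 0.6872.
For rotational equilibrium, T × 3.7 × 0.6872 = 2108, so T = 2108 / 2.543 = 829 N.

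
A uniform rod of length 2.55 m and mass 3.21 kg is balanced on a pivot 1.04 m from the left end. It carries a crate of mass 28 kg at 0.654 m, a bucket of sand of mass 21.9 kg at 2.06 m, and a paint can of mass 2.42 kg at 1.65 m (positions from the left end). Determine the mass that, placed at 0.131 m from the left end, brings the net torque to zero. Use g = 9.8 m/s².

m ≈ 15.1 kg

Choose the pivot (at 1.04 m from the left end) as the axis so the support reaction has zero arm there.
Beam weight: 3.21 × 9.8 = 31.46 N down at 1.275 m → arm 0.235 m, τ = 31.46 × 0.235 = 7.393 N·m clockwise.
Crate: 28 × 9.8 = 274.4 N down at 0.654 m → arm 0.386 m, τ = 274.4 × 0.386 = 105.9 N·m counterclockwise.
Bucket of sand: 21.9 × 9.8 = 214.6 N down at 2.06 m → arm 1.02 m, τ = 214.6 × 1.02 = 218.9 N·m clockwise.
Paint can: 2.42 × 9.8 = 23.72 N down at 1.65 m → arm 0.61 m, τ = 23.72 × 0.61 = 14.47 N·m clockwise.
Net moment of known loads = 134.9 N·m clockwise.
An unknown mass m at 0.131 m has arm 0.909 m; its moment is m·g·0.909 counterclockwise.
Στ = 0 ⇒ m × 9.8 × 0.909 = 134.9 ⇒ m = 134.9 / (9.8 × 0.909) = 15.1 kg.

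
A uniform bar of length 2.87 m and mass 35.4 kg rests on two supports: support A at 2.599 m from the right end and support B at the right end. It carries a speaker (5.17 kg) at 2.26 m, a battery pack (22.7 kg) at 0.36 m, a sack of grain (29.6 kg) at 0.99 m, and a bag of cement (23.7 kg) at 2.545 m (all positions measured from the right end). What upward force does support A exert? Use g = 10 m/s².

R_A ≈ 617 N

About support B:
Beam weight: 35.4 × 10 = 354 N down at 1.435 m → arm 1.435 m, τ = 354 × 1.435 = 508 N·m counterclockwise.
Speaker: 5.17 × 10 = 51.7 N down at 2.26 m → arm 2.26 m, τ = 51.7 × 2.26 = 116.8 N·m counterclockwise.
Battery pack: 22.7 × 10 = 227 N down at 0.36 m → arm 0.36 m, τ = 227 × 0.36 = 81.72 N·m counterclockwise.
Sack of grain: 29.6 × 10 = 296 N down at 0.99 m → arm 0.99 m, τ = 296 × 0.99 = 293 N·m counterclockwise.
Bag of cement: 23.7 × 10 = 237 N down at 2.545 m → arm 2.545 m, τ = 237 × 2.545 = 603.2 N·m counterclockwise.
Net load moment about support B = 1603 N·m counterclockwise.
Reaction R at support A is upward at 2.599 m, arm 2.599 m → moment R × 2.599 clockwise.
Setting net torque to zero: R × 2.599 = 1603 → R = 617 N.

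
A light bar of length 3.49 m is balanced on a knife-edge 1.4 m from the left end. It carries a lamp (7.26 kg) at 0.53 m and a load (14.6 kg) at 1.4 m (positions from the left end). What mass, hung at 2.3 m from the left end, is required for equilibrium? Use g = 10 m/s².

About the knife-edge (at 1.4 m from the left end):
Lamp: 7.26 × 10 = 72.6 N down at 0.53 m → arm 0.87 m, τ = 72.6 × 0.87 = 63.16 N·m counterclockwise.
Load: acts at the knife-edge, moment arm 0 → no torque.
Net moment of known loads = 63.16 N·m counterclockwise.
An unknown mass m at 2.3 m has arm 0.9 m; its moment is m·g·0.9 clockwise.
Στ = 0 ⇒ m × 10 × 0.9 = 63.16 ⇒ m = 63.16 / (10 × 0.9) = 7.02 kg.

m ≈ 7.02 kg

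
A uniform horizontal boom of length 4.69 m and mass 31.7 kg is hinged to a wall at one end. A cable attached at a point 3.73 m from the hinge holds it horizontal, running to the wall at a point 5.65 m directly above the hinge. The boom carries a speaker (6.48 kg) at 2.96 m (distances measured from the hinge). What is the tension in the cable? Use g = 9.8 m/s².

T ≈ 294 N

Taking torques about the hinge:
Beam weight: 31.7 × 9.8 = 310.7 N down at 2.345 m → arm 2.345 m, τ = 310.7 × 2.345 = 728.6 N·m clockwise.
Speaker: 6.48 × 9.8 = 63.5 N down at 2.96 m → arm 2.96 m, τ = 63.5 × 2.96 = 188 N·m clockwise.
Total clockwise load moment = 916.6 N·m.
The cable tension T acts at 3.73 m; only its component perpendicular to the boom, T sinθ, produces torque. sinθ = h/√(h²+d²) = 5.65/√(5.65²+3.73²) = 0.8345.
Balancing moments: T × 3.73 × 0.8345 = 916.6, giving T = 916.6 / 3.113 = 294 N.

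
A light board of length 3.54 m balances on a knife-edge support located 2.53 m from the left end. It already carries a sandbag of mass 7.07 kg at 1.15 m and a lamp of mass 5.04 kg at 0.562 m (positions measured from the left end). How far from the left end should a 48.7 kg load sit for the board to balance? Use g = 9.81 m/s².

About the knife-edge support (at 2.53 m from the left end):
Sandbag: 7.07 × 9.81 = 69.36 N down at 1.15 m → arm 1.38 m, τ = 69.36 × 1.38 = 95.72 N·m counterclockwise.
Lamp: 5.04 × 9.81 = 49.44 N down at 0.562 m → arm 1.968 m, τ = 49.44 × 1.968 = 97.3 N·m counterclockwise.
Net moment of existing loads = 193 N·m counterclockwise.
The load weighs 48.7 × 9.81 = 477.7 N and must supply an equal clockwise moment, so its lever arm about the knife-edge support is 193 / 477.7 = 0.404 m.
That puts it at 2.53 + 0.404 = 2.93 m from the left end.

x ≈ 2.93 m from the left end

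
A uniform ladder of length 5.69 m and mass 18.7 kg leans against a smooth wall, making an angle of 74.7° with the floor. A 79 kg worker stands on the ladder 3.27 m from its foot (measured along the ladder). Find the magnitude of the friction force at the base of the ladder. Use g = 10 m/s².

About the foot of the ladder:
Ladder weight 18.7×10 = 187 N acts at 2.845 m along the ladder; its horizontal arm is 2.845·cos74.7° = 0.7507 m → τ = 140.4 N·m clockwise.
Worker: 79×10 = 790 N at 3.27 m → arm 0.8629 m → τ = 681.7 N·m clockwise.
Wall normal N acts horizontally at the top; its moment arm is the height L sinθ = 5.69·sin74.7° = 5.488 m, counterclockwise.
Στ = 0 ⇒ N × 5.488 = 822.1 ⇒ N = 150 N.
ΣFx = 0: friction at the foot balances the wall's push, so f = N_wall = 150 N.

f ≈ 150 N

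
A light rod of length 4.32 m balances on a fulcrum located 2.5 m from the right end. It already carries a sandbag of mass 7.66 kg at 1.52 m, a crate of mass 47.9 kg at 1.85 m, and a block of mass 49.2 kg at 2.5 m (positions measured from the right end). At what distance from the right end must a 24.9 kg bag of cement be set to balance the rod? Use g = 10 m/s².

Take moments about the fulcrum (at 2.5 m from the right end).
Sandbag: 7.66 × 10 = 76.6 N down at 1.52 m → arm 0.98 m, τ = 76.6 × 0.98 = 75.07 N·m clockwise.
Crate: 47.9 × 10 = 479 N down at 1.85 m → arm 0.65 m, τ = 479 × 0.65 = 311.4 N·m clockwise.
Block: acts at the fulcrum, moment arm 0 → no torque.
Net moment of existing loads = 386.5 N·m clockwise.
The bag of cement weighs 24.9 × 10 = 249 N and must supply an equal counterclockwise moment, so its lever arm about the fulcrum is 386.5 / 249 = 1.55 m.
That puts it at 2.5 + 1.55 = 4.05 m from the right end.

x ≈ 4.05 m from the right end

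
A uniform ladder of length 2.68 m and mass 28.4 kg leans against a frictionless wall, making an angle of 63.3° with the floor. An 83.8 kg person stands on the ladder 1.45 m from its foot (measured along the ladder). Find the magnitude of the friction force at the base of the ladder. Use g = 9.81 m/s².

About the foot of the ladder:
Ladder weight 28.4×9.81 = 278.6 N acts at 1.34 m along the ladder; its horizontal arm is 1.34·cos63.3° = 0.6021 m → τ = 167.7 N·m clockwise.
Person: 83.8×9.81 = 822.1 N at 1.45 m → arm 0.6515 m → τ = 535.6 N·m clockwise.
Wall normal N acts horizontally at the top; its moment arm is the height L sinθ = 2.68·sin63.3° = 2.394 m, counterclockwise.
Στ = 0 ⇒ N × 2.394 = 703.3 ⇒ N = 294 N.
ΣFx = 0: friction at the foot balances the wall's push, so f = N_wall = 294 N.

f ≈ 294 N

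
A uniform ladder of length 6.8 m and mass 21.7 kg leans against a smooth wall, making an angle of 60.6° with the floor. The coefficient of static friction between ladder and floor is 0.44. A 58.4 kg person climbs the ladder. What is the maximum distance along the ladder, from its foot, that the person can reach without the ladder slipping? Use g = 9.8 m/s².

d ≈ 6.02 m

Choose the foot of the ladder as the axis so the floor normal and friction both act there and drop out.
Ladder weight 21.7×9.8 = 212.7 N acts at 3.4 m along the ladder; its horizontal arm is 3.4·cos60.6° = 1.669 m → τ = 355 N·m clockwise.
Person weight 58.4×9.8 = 572.3 N at distance d → arm d·cos60.6° → τ = 572.3·d·0.4909 clockwise.
Wall normal N at the top has arm L sinθ = 5.924 m counterclockwise, so Στ = 0 gives N·5.924 = 355 + 280.9·d.
ΣFy = 0 ⇒ N_floor = 785 N, so the maximum friction is μ_s·N_floor = 0.44×785 = 345.4 N. ΣFx = 0 ⇒ N_wall = f, so at the slipping point N = 345.4 N.
Substituting: 345.4×5.924 = 355 + 280.9·d ⇒ d = (2046 − 355) / 280.9 = 6.02 m.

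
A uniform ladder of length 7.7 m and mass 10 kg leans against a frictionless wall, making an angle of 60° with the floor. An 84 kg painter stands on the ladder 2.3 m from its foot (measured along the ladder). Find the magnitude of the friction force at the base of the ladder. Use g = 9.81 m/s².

f ≈ 170 N

Take moments about the foot of the ladder.
Ladder weight 10×9.81 = 98.1 N acts at 3.85 m along the ladder; its horizontal arm is 3.85·cos60° = 1.925 m → τ = 188.8 N·m clockwise.
Painter: 84×9.81 = 824 N at 2.3 m → arm 1.15 m → τ = 947.6 N·m clockwise.
Wall normal N acts horizontally at the top; its moment arm is the height L sinθ = 7.7·sin60° = 6.668 m, counterclockwise.
Στ = 0 ⇒ N × 6.668 = 1136 ⇒ N = 170 N.
ΣFx = 0: friction at the foot balances the wall's push, so f = N_wall = 170 N.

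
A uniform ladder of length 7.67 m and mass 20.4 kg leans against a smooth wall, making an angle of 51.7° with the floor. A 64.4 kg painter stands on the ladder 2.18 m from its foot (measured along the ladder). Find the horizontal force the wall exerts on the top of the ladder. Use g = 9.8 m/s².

Take moments about the foot of the ladder.
Ladder weight 20.4×9.8 = 199.9 N acts at 3.835 m along the ladder; its horizontal arm is 3.835·cos51.7° = 2.377 m → τ = 475.2 N·m clockwise.
Painter: 64.4×9.8 = 631.1 N at 2.18 m → arm 1.351 m → τ = 852.6 N·m clockwise.
Wall normal N acts horizontally at the top; its moment arm is the height L sinθ = 7.67·sin51.7° = 6.019 m, counterclockwise.
For rotational equilibrium, N × 6.019 = 1328, so N = 221 N.

N_wall ≈ 221 N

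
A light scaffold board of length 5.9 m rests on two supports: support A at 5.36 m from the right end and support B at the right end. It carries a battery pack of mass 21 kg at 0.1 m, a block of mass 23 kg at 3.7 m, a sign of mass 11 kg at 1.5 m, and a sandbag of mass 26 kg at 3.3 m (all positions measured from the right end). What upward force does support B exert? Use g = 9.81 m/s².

Sum moments about support A (its reaction then has zero moment arm).
Battery pack: 21 × 9.81 = 206 N down at 0.1 m → arm 5.26 m, τ = 206 × 5.26 = 1084 N·m clockwise.
Block: 23 × 9.81 = 225.6 N down at 3.7 m → arm 1.66 m, τ = 225.6 × 1.66 = 374.5 N·m clockwise.
Sign: 11 × 9.81 = 107.9 N down at 1.5 m → arm 3.86 m, τ = 107.9 × 3.86 = 416.5 N·m clockwise.
Sandbag: 26 × 9.81 = 255.1 N down at 3.3 m → arm 2.06 m, τ = 255.1 × 2.06 = 525.5 N·m clockwise.
Net load moment about support A = 2400 N·m clockwise.
Reaction R at support B is upward at 0 m, arm 5.36 m → moment R × 5.36 counterclockwise.
Στ = 0 ⇒ R × 5.36 = 2400 ⇒ R = 448 N.

R_B ≈ 448 N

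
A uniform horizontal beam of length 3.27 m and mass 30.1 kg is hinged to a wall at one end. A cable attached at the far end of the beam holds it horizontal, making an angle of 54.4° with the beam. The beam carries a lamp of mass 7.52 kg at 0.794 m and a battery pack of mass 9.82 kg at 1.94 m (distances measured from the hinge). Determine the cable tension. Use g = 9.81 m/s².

Sum moments about the hinge (the unknown hinge reaction has zero arm there).
Beam weight: 30.1 × 9.81 = 295.3 N down at 1.635 m → arm 1.635 m, τ = 295.3 × 1.635 = 482.8 N·m clockwise.
Lamp: 7.52 × 9.81 = 73.77 N down at 0.794 m → arm 0.794 m, τ = 73.77 × 0.794 = 58.57 N·m clockwise.
Battery pack: 9.82 × 9.81 = 96.33 N down at 1.94 m → arm 1.94 m, τ = 96.33 × 1.94 = 186.9 N·m clockwise.
Total clockwise load moment = 728.3 N·m.
The cable tension T acts at 3.27 m; only its component perpendicular to the beam, T sinθ, produces torque. sin 54.4° = 0.8131.
Στ = 0 ⇒ T × 3.27 × 0.8131 = 728.3 ⇒ T = 728.3 / 2.659 = 274 N.

T ≈ 274 N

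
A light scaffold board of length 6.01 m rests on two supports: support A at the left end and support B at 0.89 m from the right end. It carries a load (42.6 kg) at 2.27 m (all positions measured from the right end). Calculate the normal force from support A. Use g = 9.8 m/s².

R_A ≈ 113 N

Taking torques about support B:
Load: 42.6 × 9.8 = 417.5 N down at 2.27 m → arm 1.38 m, τ = 417.5 × 1.38 = 576.1 N·m counterclockwise.
Net load moment about support B = 576.1 N·m counterclockwise.
Reaction R at support A is upward at 6.01 m, arm 5.12 m → moment R × 5.12 clockwise.
Στ = 0 ⇒ R × 5.12 = 576.1 ⇒ R = 113 N.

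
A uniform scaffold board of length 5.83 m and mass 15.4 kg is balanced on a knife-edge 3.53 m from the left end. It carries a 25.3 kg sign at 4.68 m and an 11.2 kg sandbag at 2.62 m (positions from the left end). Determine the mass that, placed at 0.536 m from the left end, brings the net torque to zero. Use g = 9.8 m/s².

m ≈ 3.15 kg

About the knife-edge (at 3.53 m from the left end):
Beam weight: 15.4 × 9.8 = 150.9 N down at 2.915 m → arm 0.615 m, τ = 150.9 × 0.615 = 92.8 N·m counterclockwise.
Sign: 25.3 × 9.8 = 247.9 N down at 4.68 m → arm 1.15 m, τ = 247.9 × 1.15 = 285.1 N·m clockwise.
Sandbag: 11.2 × 9.8 = 109.8 N down at 2.62 m → arm 0.91 m, τ = 109.8 × 0.91 = 99.92 N·m counterclockwise.
Net moment of known loads = 92.38 N·m clockwise.
An unknown mass m at 0.536 m has arm 2.994 m; its moment is m·g·2.994 counterclockwise.
Balancing moments: m × 9.8 × 2.994 = 92.38, giving m = 92.38 / (9.8 × 2.994) = 3.15 kg.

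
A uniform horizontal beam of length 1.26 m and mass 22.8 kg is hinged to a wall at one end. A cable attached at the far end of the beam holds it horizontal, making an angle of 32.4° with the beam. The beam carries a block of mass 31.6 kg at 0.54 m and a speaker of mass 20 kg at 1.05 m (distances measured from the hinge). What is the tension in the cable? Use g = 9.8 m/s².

Taking torques about the hinge:
Beam weight: 22.8 × 9.8 = 223.4 N down at 0.63 m → arm 0.63 m, τ = 223.4 × 0.63 = 140.7 N·m clockwise.
Block: 31.6 × 9.8 = 309.7 N down at 0.54 m → arm 0.54 m, τ = 309.7 × 0.54 = 167.2 N·m clockwise.
Speaker: 20 × 9.8 = 196 N down at 1.05 m → arm 1.05 m, τ = 196 × 1.05 = 205.8 N·m clockwise.
Total clockwise load moment = 513.7 N·m.
The cable tension T acts at 1.26 m; only its component perpendicular to the beam, T sinθ, produces torque. sin 32.4° = 0.5358.
Setting net torque to zero: T × 1.26 × 0.5358 = 513.7 → T = 513.7 / 0.6751 = 761 N.

T ≈ 761 N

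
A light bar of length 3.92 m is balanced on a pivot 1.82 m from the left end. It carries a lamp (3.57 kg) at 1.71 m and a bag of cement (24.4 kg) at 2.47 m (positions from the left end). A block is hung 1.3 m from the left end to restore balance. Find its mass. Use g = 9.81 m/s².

m ≈ 29.7 kg

Taking torques about the pivot (at 1.82 m from the left end):
Lamp: 3.57 × 9.81 = 35.02 N down at 1.71 m → arm 0.11 m, τ = 35.02 × 0.11 = 3.852 N·m counterclockwise.
Bag of cement: 24.4 × 9.81 = 239.4 N down at 2.47 m → arm 0.65 m, τ = 239.4 × 0.65 = 155.6 N·m clockwise.
Net moment of known loads = 151.7 N·m clockwise.
An unknown mass m at 1.3 m has arm 0.52 m; its moment is m·g·0.52 counterclockwise.
For rotational equilibrium, m × 9.81 × 0.52 = 151.7, so m = 151.7 / (9.81 × 0.52) = 29.7 kg.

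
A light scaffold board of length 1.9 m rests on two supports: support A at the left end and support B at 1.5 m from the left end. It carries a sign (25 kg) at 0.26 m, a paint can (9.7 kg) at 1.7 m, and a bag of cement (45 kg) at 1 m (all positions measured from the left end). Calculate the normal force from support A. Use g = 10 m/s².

Take moments about support B.
Sign: 25 × 10 = 250 N down at 0.26 m → arm 1.24 m, τ = 250 × 1.24 = 310 N·m counterclockwise.
Paint can: 9.7 × 10 = 97 N down at 1.7 m → arm 0.2 m, τ = 97 × 0.2 = 19.4 N·m clockwise.
Bag of cement: 45 × 10 = 450 N down at 1 m → arm 0.5 m, τ = 450 × 0.5 = 225 N·m counterclockwise.
Net load moment about support B = 515.6 N·m counterclockwise.
Reaction R at support A is upward at 0 m, arm 1.5 m → moment R × 1.5 clockwise.
Setting net torque to zero: R × 1.5 = 515.6 → R = 344 N.

R_A ≈ 344 N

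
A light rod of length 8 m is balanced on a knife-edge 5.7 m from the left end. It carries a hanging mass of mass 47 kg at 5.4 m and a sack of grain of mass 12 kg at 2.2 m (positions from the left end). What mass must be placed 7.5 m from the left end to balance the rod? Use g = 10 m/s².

m ≈ 31.2 kg

Choose the knife-edge (at 5.7 m from the left end) as the axis so the support reaction has zero arm there.
Hanging mass: 47 × 10 = 470 N down at 5.4 m → arm 0.3 m, τ = 470 × 0.3 = 141 N·m counterclockwise.
Sack of grain: 12 × 10 = 120 N down at 2.2 m → arm 3.5 m, τ = 120 × 3.5 = 420 N·m counterclockwise.
Net moment of known loads = 561 N·m counterclockwise.
An unknown mass m at 7.5 m has arm 1.8 m; its moment is m·g·1.8 clockwise.
Balancing moments: m × 10 × 1.8 = 561, giving m = 561 / (10 × 1.8) = 31.2 kg.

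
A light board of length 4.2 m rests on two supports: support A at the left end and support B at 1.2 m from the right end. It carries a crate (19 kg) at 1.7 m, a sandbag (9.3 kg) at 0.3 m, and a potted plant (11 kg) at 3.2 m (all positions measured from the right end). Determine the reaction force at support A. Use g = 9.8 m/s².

Sum moments about support B (its reaction then has zero moment arm).
Crate: 19 × 9.8 = 186.2 N down at 1.7 m → arm 0.5 m, τ = 186.2 × 0.5 = 93.1 N·m counterclockwise.
Sandbag: 9.3 × 9.8 = 91.14 N down at 0.3 m → arm 0.9 m, τ = 91.14 × 0.9 = 82.03 N·m clockwise.
Potted plant: 11 × 9.8 = 107.8 N down at 3.2 m → arm 2 m, τ = 107.8 × 2 = 215.6 N·m counterclockwise.
Net load moment about support B = 226.7 N·m counterclockwise.
Reaction R at support A is upward at 4.2 m, arm 3 m → moment R × 3 clockwise.
Στ = 0 ⇒ R × 3 = 226.7 ⇒ R = 75.6 N.

R_A ≈ 75.6 N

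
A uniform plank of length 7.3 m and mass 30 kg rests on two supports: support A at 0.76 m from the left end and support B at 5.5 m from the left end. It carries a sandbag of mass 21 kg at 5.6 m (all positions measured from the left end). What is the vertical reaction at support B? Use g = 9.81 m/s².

About support A:
Beam weight: 30 × 9.81 = 294.3 N down at 3.65 m → arm 2.89 m, τ = 294.3 × 2.89 = 850.5 N·m clockwise.
Sandbag: 21 × 9.81 = 206 N down at 5.6 m → arm 4.84 m, τ = 206 × 4.84 = 997 N·m clockwise.
Net load moment about support A = 1848 N·m clockwise.
Reaction R at support B is upward at 5.5 m, arm 4.74 m → moment R × 4.74 counterclockwise.
Balancing moments: R × 4.74 = 1848, giving R = 390 N.

R_B ≈ 390 N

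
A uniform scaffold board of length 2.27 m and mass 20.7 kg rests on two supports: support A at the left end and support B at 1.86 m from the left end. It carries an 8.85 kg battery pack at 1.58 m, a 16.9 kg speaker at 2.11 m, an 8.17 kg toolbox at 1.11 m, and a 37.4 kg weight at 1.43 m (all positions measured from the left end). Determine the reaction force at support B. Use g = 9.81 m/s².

Take moments about support A.
Beam weight: 20.7 × 9.81 = 203.1 N down at 1.135 m → arm 1.135 m, τ = 203.1 × 1.135 = 230.5 N·m clockwise.
Battery pack: 8.85 × 9.81 = 86.82 N down at 1.58 m → arm 1.58 m, τ = 86.82 × 1.58 = 137.2 N·m clockwise.
Speaker: 16.9 × 9.81 = 165.8 N down at 2.11 m → arm 2.11 m, τ = 165.8 × 2.11 = 349.8 N·m clockwise.
Toolbox: 8.17 × 9.81 = 80.15 N down at 1.11 m → arm 1.11 m, τ = 80.15 × 1.11 = 88.97 N·m clockwise.
Weight: 37.4 × 9.81 = 366.9 N down at 1.43 m → arm 1.43 m, τ = 366.9 × 1.43 = 524.7 N·m clockwise.
Net load moment about support A = 1331 N·m clockwise.
Reaction R at support B is upward at 1.86 m, arm 1.86 m → moment R × 1.86 counterclockwise.
For rotational equilibrium, R × 1.86 = 1331, so R = 716 N.

R_B ≈ 716 N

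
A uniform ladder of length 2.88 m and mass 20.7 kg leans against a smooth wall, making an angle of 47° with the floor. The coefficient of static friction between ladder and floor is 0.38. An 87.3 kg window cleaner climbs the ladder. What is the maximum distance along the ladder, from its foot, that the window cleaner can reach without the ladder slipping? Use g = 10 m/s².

Take moments about the foot of the ladder.
Ladder weight 20.7×10 = 207 N acts at 1.44 m along the ladder; its horizontal arm is 1.44·cos47° = 0.9821 m → τ = 203.3 N·m clockwise.
Window cleaner weight 87.3×10 = 873 N at distance d → arm d·cos47° → τ = 873·d·0.682 clockwise.
Wall normal N at the top has arm L sinθ = 2.106 m counterclockwise, so Στ = 0 gives N·2.106 = 203.3 + 595.4·d.
ΣFy = 0 ⇒ N_floor = 1080 N, so the maximum friction is μ_s·N_floor = 0.38×1080 = 410.4 N. ΣFx = 0 ⇒ N_wall = f, so at the slipping point N = 410.4 N.
Substituting: 410.4×2.106 = 203.3 + 595.4·d ⇒ d = (864.3 − 203.3) / 595.4 = 1.11 m.

d ≈ 1.11 m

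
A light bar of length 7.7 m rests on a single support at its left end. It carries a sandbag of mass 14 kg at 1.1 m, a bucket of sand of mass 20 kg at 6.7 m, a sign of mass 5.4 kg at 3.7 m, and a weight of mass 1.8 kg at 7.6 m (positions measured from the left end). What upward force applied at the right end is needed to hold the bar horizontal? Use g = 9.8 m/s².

Choose the left end as the axis so the unknown pivot reaction has zero arm there.
Sandbag: 14 × 9.8 = 137.2 N down at 1.1 m → arm 1.1 m, τ = 137.2 × 1.1 = 150.9 N·m clockwise.
Bucket of sand: 20 × 9.8 = 196 N down at 6.7 m → arm 6.7 m, τ = 196 × 6.7 = 1313 N·m clockwise.
Sign: 5.4 × 9.8 = 52.92 N down at 3.7 m → arm 3.7 m, τ = 52.92 × 3.7 = 195.8 N·m clockwise.
Weight: 1.8 × 9.8 = 17.64 N down at 7.6 m → arm 7.6 m, τ = 17.64 × 7.6 = 134.1 N·m clockwise.
Net moment of the loads = 1794 N·m clockwise.
The upward force F acts at the right end, arm 7.7 m, giving F × 7.7 counterclockwise.
Balancing moments: F × 7.7 = 1794, giving F = 1794 / 7.7 = 233 N.

F ≈ 233 N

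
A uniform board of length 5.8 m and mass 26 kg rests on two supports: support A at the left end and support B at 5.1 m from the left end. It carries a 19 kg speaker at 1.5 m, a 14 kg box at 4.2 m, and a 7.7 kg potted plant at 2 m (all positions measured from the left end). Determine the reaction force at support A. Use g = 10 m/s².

R_A ≈ 318 N

About support B:
Beam weight: 26 × 10 = 260 N down at 2.9 m → arm 2.2 m, τ = 260 × 2.2 = 572 N·m counterclockwise.
Speaker: 19 × 10 = 190 N down at 1.5 m → arm 3.6 m, τ = 190 × 3.6 = 684 N·m counterclockwise.
Box: 14 × 10 = 140 N down at 4.2 m → arm 0.9 m, τ = 140 × 0.9 = 126 N·m counterclockwise.
Potted plant: 7.7 × 10 = 77 N down at 2 m → arm 3.1 m, τ = 77 × 3.1 = 238.7 N·m counterclockwise.
Net load moment about support B = 1621 N·m counterclockwise.
Reaction R at support A is upward at 0 m, arm 5.1 m → moment R × 5.1 clockwise.
Balancing moments: R × 5.1 = 1621, giving R = 318 N.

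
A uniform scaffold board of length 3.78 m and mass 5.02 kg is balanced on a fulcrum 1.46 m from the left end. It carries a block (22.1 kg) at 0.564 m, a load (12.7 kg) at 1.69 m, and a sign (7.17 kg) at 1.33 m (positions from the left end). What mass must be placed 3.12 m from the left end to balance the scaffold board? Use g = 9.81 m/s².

Choose the fulcrum (at 1.46 m from the left end) as the axis so the support reaction has zero arm there.
Beam weight: 5.02 × 9.81 = 49.25 N down at 1.89 m → arm 0.43 m, τ = 49.25 × 0.43 = 21.18 N·m clockwise.
Block: 22.1 × 9.81 = 216.8 N down at 0.564 m → arm 0.896 m, τ = 216.8 × 0.896 = 194.3 N·m counterclockwise.
Load: 12.7 × 9.81 = 124.6 N down at 1.69 m → arm 0.23 m, τ = 124.6 × 0.23 = 28.66 N·m clockwise.
Sign: 7.17 × 9.81 = 70.34 N down at 1.33 m → arm 0.13 m, τ = 70.34 × 0.13 = 9.144 N·m counterclockwise.
Net moment of known loads = 153.6 N·m counterclockwise.
An unknown mass m at 3.12 m has arm 1.66 m; its moment is m·g·1.66 clockwise.
Balancing moments: m × 9.81 × 1.66 = 153.6, giving m = 153.6 / (9.81 × 1.66) = 9.43 kg.

m ≈ 9.43 kg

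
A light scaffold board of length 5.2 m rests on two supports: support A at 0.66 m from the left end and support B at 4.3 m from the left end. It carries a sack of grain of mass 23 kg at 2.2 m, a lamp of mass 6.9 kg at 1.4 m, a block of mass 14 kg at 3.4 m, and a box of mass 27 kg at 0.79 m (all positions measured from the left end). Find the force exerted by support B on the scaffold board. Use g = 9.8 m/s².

Choose support A as the axis so its reaction then has zero moment arm.
Sack of grain: 23 × 9.8 = 225.4 N down at 2.2 m → arm 1.54 m, τ = 225.4 × 1.54 = 347.1 N·m clockwise.
Lamp: 6.9 × 9.8 = 67.62 N down at 1.4 m → arm 0.74 m, τ = 67.62 × 0.74 = 50.04 N·m clockwise.
Block: 14 × 9.8 = 137.2 N down at 3.4 m → arm 2.74 m, τ = 137.2 × 2.74 = 375.9 N·m clockwise.
Box: 27 × 9.8 = 264.6 N down at 0.79 m → arm 0.13 m, τ = 264.6 × 0.13 = 34.4 N·m clockwise.
Net load moment about support A = 807.4 N·m clockwise.
Reaction R at support B is upward at 4.3 m, arm 3.64 m → moment R × 3.64 counterclockwise.
Στ = 0 ⇒ R × 3.64 = 807.4 ⇒ R = 222 N.

R_B ≈ 222 N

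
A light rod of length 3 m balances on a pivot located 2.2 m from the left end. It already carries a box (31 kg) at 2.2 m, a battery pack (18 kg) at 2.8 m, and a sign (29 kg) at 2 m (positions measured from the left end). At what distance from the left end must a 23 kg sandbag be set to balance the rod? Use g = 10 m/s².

Take moments about the pivot (at 2.2 m from the left end).
Box: acts at the pivot, moment arm 0 → no torque.
Battery pack: 18 × 10 = 180 N down at 2.8 m → arm 0.6 m, τ = 180 × 0.6 = 108 N·m clockwise.
Sign: 29 × 10 = 290 N down at 2 m → arm 0.2 m, τ = 290 × 0.2 = 58 N·m counterclockwise.
Net moment of existing loads = 50 N·m clockwise.
The sandbag weighs 23 × 10 = 230 N and must supply an equal counterclockwise moment, so its lever arm about the pivot is 50 / 230 = 0.217 m.
That puts it at 2.2 − 0.217 = 1.98 m from the left end.

x ≈ 1.98 m from the left end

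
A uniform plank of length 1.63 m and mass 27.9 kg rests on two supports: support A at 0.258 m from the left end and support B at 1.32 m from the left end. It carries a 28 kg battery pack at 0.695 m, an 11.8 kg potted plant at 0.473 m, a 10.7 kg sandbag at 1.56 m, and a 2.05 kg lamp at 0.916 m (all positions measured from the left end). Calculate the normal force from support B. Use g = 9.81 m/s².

R_B ≈ 421 N

About support A:
Beam weight: 27.9 × 9.81 = 273.7 N down at 0.815 m → arm 0.557 m, τ = 273.7 × 0.557 = 152.5 N·m clockwise.
Battery pack: 28 × 9.81 = 274.7 N down at 0.695 m → arm 0.437 m, τ = 274.7 × 0.437 = 120 N·m clockwise.
Potted plant: 11.8 × 9.81 = 115.8 N down at 0.473 m → arm 0.215 m, τ = 115.8 × 0.215 = 24.9 N·m clockwise.
Sandbag: 10.7 × 9.81 = 105 N down at 1.56 m → arm 1.302 m, τ = 105 × 1.302 = 136.7 N·m clockwise.
Lamp: 2.05 × 9.81 = 20.11 N down at 0.916 m → arm 0.658 m, τ = 20.11 × 0.658 = 13.23 N·m clockwise.
Net load moment about support A = 447.3 N·m clockwise.
Reaction R at support B is upward at 1.32 m, arm 1.062 m → moment R × 1.062 counterclockwise.
For rotational equilibrium, R × 1.062 = 447.3, so R = 421 N.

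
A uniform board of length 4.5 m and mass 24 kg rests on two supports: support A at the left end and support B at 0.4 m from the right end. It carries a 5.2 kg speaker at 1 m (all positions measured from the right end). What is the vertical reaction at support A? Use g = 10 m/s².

R_A ≈ 116 N

About support B:
Beam weight: 24 × 10 = 240 N down at 2.25 m → arm 1.85 m, τ = 240 × 1.85 = 444 N·m counterclockwise.
Speaker: 5.2 × 10 = 52 N down at 1 m → arm 0.6 m, τ = 52 × 0.6 = 31.2 N·m counterclockwise.
Net load moment about support B = 475.2 N·m counterclockwise.
Reaction R at support A is upward at 4.5 m, arm 4.1 m → moment R × 4.1 clockwise.
Balancing moments: R × 4.1 = 475.2, giving R = 116 N.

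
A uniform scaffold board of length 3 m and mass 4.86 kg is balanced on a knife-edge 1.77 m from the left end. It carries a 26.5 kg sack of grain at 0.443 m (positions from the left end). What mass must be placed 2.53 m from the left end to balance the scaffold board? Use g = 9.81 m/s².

Choose the knife-edge (at 1.77 m from the left end) as the axis so the support reaction has zero arm there.
Beam weight: 4.86 × 9.81 = 47.68 N down at 1.5 m → arm 0.27 m, τ = 47.68 × 0.27 = 12.87 N·m counterclockwise.
Sack of grain: 26.5 × 9.81 = 260 N down at 0.443 m → arm 1.327 m, τ = 260 × 1.327 = 345 N·m counterclockwise.
Net moment of known loads = 357.9 N·m counterclockwise.
An unknown mass m at 2.53 m has arm 0.76 m; its moment is m·g·0.76 clockwise.
Setting net torque to zero: m × 9.81 × 0.76 = 357.9 → m = 357.9 / (9.81 × 0.76) = 48 kg.

m ≈ 48 kg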